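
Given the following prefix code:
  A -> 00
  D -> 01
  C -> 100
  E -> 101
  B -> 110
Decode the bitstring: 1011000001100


Decoding step by step:
Bits 101 -> E
Bits 100 -> C
Bits 00 -> A
Bits 01 -> D
Bits 100 -> C


Decoded message: ECADC


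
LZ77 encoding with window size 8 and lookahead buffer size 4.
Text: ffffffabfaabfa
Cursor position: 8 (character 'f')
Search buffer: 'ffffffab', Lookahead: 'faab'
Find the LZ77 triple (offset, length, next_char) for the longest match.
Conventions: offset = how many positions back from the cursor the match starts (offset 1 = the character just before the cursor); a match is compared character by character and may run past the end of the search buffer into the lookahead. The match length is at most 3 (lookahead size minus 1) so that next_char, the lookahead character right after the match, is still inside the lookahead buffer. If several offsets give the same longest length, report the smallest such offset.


Try each offset into the search buffer:
  offset=1 (pos 7, char 'b'): match length 0
  offset=2 (pos 6, char 'a'): match length 0
  offset=3 (pos 5, char 'f'): match length 2
  offset=4 (pos 4, char 'f'): match length 1
  offset=5 (pos 3, char 'f'): match length 1
  offset=6 (pos 2, char 'f'): match length 1
  offset=7 (pos 1, char 'f'): match length 1
  offset=8 (pos 0, char 'f'): match length 1
Longest match has length 2 at offset 3.
next_char = character at position 8 + 2 = 10 -> 'a'

Best match: offset=3, length=2 (matching 'fa' starting at position 5)
LZ77 triple: (3, 2, 'a')


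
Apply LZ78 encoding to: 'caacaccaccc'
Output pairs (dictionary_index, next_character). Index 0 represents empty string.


LZ78 encoding steps:
Dictionary: {0: ''}
Step 1: w='' (idx 0), next='c' -> output (0, 'c'), add 'c' as idx 1
Step 2: w='' (idx 0), next='a' -> output (0, 'a'), add 'a' as idx 2
Step 3: w='a' (idx 2), next='c' -> output (2, 'c'), add 'ac' as idx 3
Step 4: w='ac' (idx 3), next='c' -> output (3, 'c'), add 'acc' as idx 4
Step 5: w='acc' (idx 4), next='c' -> output (4, 'c'), add 'accc' as idx 5


Encoded: [(0, 'c'), (0, 'a'), (2, 'c'), (3, 'c'), (4, 'c')]


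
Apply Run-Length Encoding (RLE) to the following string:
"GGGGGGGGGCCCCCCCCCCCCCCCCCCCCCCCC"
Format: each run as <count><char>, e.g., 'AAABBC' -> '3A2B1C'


Scanning runs left to right:
  i=0: run of 'G' x 9 -> '9G'
  i=9: run of 'C' x 24 -> '24C'

RLE = 9G24C


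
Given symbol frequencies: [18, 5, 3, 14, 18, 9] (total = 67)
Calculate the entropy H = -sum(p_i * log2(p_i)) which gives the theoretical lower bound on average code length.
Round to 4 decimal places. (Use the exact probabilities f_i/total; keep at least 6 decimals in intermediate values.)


Per-symbol terms -p_i * log2(p_i) with p_i = f_i/67:
  p = 18/67 = 0.268657: log2(p) = -1.896164, -p*log2(p) = 0.509417
  p = 5/67 = 0.074627: log2(p) = -3.744161, -p*log2(p) = 0.279415
  p = 3/67 = 0.044776: log2(p) = -4.481127, -p*log2(p) = 0.200647
  p = 14/67 = 0.208955: log2(p) = -2.258734, -p*log2(p) = 0.471974
  p = 18/67 = 0.268657: log2(p) = -1.896164, -p*log2(p) = 0.509417
  p = 9/67 = 0.134328: log2(p) = -2.896164, -p*log2(p) = 0.389037
H = 0.509417 + 0.279415 + 0.200647 + 0.471974 + 0.509417 + 0.389037 = 2.359907

H = 2.3599 bits/symbol


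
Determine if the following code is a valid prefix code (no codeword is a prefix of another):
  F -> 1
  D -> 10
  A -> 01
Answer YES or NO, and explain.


Checking each pair (does one codeword prefix another?):
  F='1' vs D='10': prefix -- VIOLATION

NO -- this is NOT a valid prefix code. F (1) is a prefix of D (10).


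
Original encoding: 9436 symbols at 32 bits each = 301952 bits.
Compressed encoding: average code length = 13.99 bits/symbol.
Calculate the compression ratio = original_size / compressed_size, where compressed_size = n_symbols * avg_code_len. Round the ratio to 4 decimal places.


original_size = n_symbols * orig_bits = 9436 * 32 = 301952 bits
compressed_size = n_symbols * avg_code_len = 9436 * 13.99 = 132009.64 bits
ratio = original_size / compressed_size = 301952 / 132009.64 = 2.2873

Compression ratio = 2.2873


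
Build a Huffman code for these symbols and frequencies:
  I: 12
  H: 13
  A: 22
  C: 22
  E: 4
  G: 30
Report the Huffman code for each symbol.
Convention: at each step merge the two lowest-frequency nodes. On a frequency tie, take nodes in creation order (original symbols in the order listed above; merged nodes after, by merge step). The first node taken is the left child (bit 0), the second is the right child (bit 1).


Huffman tree construction:
Step 1: Merge E(4) + I(12) = 16
Step 2: Merge H(13) + (E+I)(16) = 29
Step 3: Merge A(22) + C(22) = 44
Step 4: Merge (H+(E+I))(29) + G(30) = 59
Step 5: Merge (A+C)(44) + ((H+(E+I))+G)(59) = 103
Read each symbol's code off the tree from the root (left child = 0, right child = 1).

Codes:
  I: 1011 (length 4)
  H: 100 (length 3)
  A: 00 (length 2)
  C: 01 (length 2)
  E: 1010 (length 4)
  G: 11 (length 2)
Average code length: 251/103 = 2.4369 bits/symbol


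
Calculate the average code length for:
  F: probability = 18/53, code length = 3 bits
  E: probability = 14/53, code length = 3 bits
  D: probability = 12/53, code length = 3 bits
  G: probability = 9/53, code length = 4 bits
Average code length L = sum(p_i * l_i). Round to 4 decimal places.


Weighted contributions p_i * l_i:
  F: (18/53) * 3 = 54/53
  E: (14/53) * 3 = 42/53
  D: (12/53) * 3 = 36/53
  G: (9/53) * 4 = 36/53
Sum = (54 + 42 + 36 + 36)/53 = 168/53

L = 168/53 = 3.1698 bits/symbol


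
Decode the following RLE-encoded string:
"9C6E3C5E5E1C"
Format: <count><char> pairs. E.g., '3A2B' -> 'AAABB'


Expanding each <count><char> pair:
  9C -> 'CCCCCCCCC'
  6E -> 'EEEEEE'
  3C -> 'CCC'
  5E -> 'EEEEE'
  5E -> 'EEEEE'
  1C -> 'C'

Decoded = CCCCCCCCCEEEEEECCCEEEEEEEEEEC


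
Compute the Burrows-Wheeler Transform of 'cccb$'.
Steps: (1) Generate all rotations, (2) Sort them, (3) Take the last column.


Rotations (sorted):
  0: $cccb -> last char: b
  1: b$ccc -> last char: c
  2: cb$cc -> last char: c
  3: ccb$c -> last char: c
  4: cccb$ -> last char: $


BWT = bccc$


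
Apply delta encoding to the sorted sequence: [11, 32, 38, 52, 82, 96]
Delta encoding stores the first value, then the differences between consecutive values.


First value: 11
Deltas:
  32 - 11 = 21
  38 - 32 = 6
  52 - 38 = 14
  82 - 52 = 30
  96 - 82 = 14


Delta encoded: [11, 21, 6, 14, 30, 14]


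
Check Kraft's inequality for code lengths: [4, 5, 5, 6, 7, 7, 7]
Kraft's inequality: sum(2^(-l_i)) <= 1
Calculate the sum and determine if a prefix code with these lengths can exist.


Sum = 2^(-4) + 2^(-5) + 2^(-5) + 2^(-6) + 2^(-7) + 2^(-7) + 2^(-7)
    = 0.0625 + 0.03125 + 0.03125 + 0.015625 + 0.0078125 + 0.0078125 + 0.0078125
    = 21/128 = 0.1640625
Since 0.1640625 <= 1, Kraft's inequality IS satisfied.
A prefix code with these lengths CAN exist.

Kraft sum = 0.1640625. Satisfied.


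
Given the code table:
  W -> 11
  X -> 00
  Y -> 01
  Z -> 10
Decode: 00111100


Decoding:
00 -> X
11 -> W
11 -> W
00 -> X


Result: XWWX


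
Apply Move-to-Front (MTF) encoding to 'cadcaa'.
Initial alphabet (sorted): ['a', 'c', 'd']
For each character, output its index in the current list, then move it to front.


MTF encoding:
'c': index 1 in ['a', 'c', 'd'] -> ['c', 'a', 'd']
'a': index 1 in ['c', 'a', 'd'] -> ['a', 'c', 'd']
'd': index 2 in ['a', 'c', 'd'] -> ['d', 'a', 'c']
'c': index 2 in ['d', 'a', 'c'] -> ['c', 'd', 'a']
'a': index 2 in ['c', 'd', 'a'] -> ['a', 'c', 'd']
'a': index 0 in ['a', 'c', 'd'] -> ['a', 'c', 'd']


Output: [1, 1, 2, 2, 2, 0]


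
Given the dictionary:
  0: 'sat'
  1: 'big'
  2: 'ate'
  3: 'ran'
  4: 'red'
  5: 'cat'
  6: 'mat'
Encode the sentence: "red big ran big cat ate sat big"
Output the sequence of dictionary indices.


Look up each word in the dictionary:
  'red' -> 4
  'big' -> 1
  'ran' -> 3
  'big' -> 1
  'cat' -> 5
  'ate' -> 2
  'sat' -> 0
  'big' -> 1

Encoded: [4, 1, 3, 1, 5, 2, 0, 1]


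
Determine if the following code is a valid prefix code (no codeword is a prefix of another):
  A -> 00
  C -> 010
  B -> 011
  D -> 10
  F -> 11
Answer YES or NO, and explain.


Checking each pair (does one codeword prefix another?):
  A='00' vs C='010': no prefix
  A='00' vs B='011': no prefix
  A='00' vs D='10': no prefix
  A='00' vs F='11': no prefix
  C='010' vs A='00': no prefix
  C='010' vs B='011': no prefix
  C='010' vs D='10': no prefix
  C='010' vs F='11': no prefix
  B='011' vs A='00': no prefix
  B='011' vs C='010': no prefix
  B='011' vs D='10': no prefix
  B='011' vs F='11': no prefix
  D='10' vs A='00': no prefix
  D='10' vs C='010': no prefix
  D='10' vs B='011': no prefix
  D='10' vs F='11': no prefix
  F='11' vs A='00': no prefix
  F='11' vs C='010': no prefix
  F='11' vs B='011': no prefix
  F='11' vs D='10': no prefix
No violation found over all pairs.

YES -- this is a valid prefix code. No codeword is a prefix of any other codeword.


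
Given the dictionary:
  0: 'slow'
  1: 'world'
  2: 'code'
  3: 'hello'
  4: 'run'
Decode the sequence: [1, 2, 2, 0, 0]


Look up each index in the dictionary:
  1 -> 'world'
  2 -> 'code'
  2 -> 'code'
  0 -> 'slow'
  0 -> 'slow'

Decoded: "world code code slow slow"


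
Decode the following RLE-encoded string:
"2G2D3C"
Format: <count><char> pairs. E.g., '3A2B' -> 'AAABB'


Expanding each <count><char> pair:
  2G -> 'GG'
  2D -> 'DD'
  3C -> 'CCC'

Decoded = GGDDCCC


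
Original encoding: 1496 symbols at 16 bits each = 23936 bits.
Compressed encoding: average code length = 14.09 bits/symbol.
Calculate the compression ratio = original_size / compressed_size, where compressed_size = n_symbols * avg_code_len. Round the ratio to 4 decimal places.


original_size = n_symbols * orig_bits = 1496 * 16 = 23936 bits
compressed_size = n_symbols * avg_code_len = 1496 * 14.09 = 21078.64 bits
ratio = original_size / compressed_size = 23936 / 21078.64 = 1.1356

Compression ratio = 1.1356


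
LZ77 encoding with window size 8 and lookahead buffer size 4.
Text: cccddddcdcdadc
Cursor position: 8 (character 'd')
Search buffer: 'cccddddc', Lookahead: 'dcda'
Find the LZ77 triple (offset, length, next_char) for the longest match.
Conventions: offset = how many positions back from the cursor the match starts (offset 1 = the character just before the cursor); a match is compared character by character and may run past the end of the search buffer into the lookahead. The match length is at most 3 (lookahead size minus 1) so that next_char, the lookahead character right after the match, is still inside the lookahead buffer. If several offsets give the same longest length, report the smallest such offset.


Try each offset into the search buffer:
  offset=1 (pos 7, char 'c'): match length 0
  offset=2 (pos 6, char 'd'): match length 3
  offset=3 (pos 5, char 'd'): match length 1
  offset=4 (pos 4, char 'd'): match length 1
  offset=5 (pos 3, char 'd'): match length 1
  offset=6 (pos 2, char 'c'): match length 0
  offset=7 (pos 1, char 'c'): match length 0
  offset=8 (pos 0, char 'c'): match length 0
Longest match has length 3 at offset 2.
next_char = character at position 8 + 3 = 11 -> 'a'

Best match: offset=2, length=3 (matching 'dcd' starting at position 6)
LZ77 triple: (2, 3, 'a')


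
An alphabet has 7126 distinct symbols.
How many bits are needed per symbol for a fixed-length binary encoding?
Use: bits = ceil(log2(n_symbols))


log2(7126) = 12.7989
Bracket: 2^12 = 4096 < 7126 <= 2^13 = 8192
So ceil(log2(7126)) = 13

bits = ceil(log2(7126)) = ceil(12.7989) = 13 bits


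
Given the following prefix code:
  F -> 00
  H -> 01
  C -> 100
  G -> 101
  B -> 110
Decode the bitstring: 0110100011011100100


Decoding step by step:
Bits 01 -> H
Bits 101 -> G
Bits 00 -> F
Bits 01 -> H
Bits 101 -> G
Bits 110 -> B
Bits 01 -> H
Bits 00 -> F


Decoded message: HGFHGBHF


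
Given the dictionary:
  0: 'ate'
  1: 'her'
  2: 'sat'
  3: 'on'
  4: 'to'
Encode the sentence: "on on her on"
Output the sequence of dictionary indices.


Look up each word in the dictionary:
  'on' -> 3
  'on' -> 3
  'her' -> 1
  'on' -> 3

Encoded: [3, 3, 1, 3]


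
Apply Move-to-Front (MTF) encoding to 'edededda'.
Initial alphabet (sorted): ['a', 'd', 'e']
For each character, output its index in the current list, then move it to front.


MTF encoding:
'e': index 2 in ['a', 'd', 'e'] -> ['e', 'a', 'd']
'd': index 2 in ['e', 'a', 'd'] -> ['d', 'e', 'a']
'e': index 1 in ['d', 'e', 'a'] -> ['e', 'd', 'a']
'd': index 1 in ['e', 'd', 'a'] -> ['d', 'e', 'a']
'e': index 1 in ['d', 'e', 'a'] -> ['e', 'd', 'a']
'd': index 1 in ['e', 'd', 'a'] -> ['d', 'e', 'a']
'd': index 0 in ['d', 'e', 'a'] -> ['d', 'e', 'a']
'a': index 2 in ['d', 'e', 'a'] -> ['a', 'd', 'e']


Output: [2, 2, 1, 1, 1, 1, 0, 2]


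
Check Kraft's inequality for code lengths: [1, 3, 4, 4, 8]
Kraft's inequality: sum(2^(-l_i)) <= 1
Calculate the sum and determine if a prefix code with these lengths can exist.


Sum = 2^(-1) + 2^(-3) + 2^(-4) + 2^(-4) + 2^(-8)
    = 0.5 + 0.125 + 0.0625 + 0.0625 + 0.00390625
    = 193/256 = 0.75390625
Since 0.75390625 <= 1, Kraft's inequality IS satisfied.
A prefix code with these lengths CAN exist.

Kraft sum = 0.75390625. Satisfied.


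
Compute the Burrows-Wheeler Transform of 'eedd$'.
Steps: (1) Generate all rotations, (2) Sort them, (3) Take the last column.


Rotations (sorted):
  0: $eedd -> last char: d
  1: d$eed -> last char: d
  2: dd$ee -> last char: e
  3: edd$e -> last char: e
  4: eedd$ -> last char: $


BWT = ddee$


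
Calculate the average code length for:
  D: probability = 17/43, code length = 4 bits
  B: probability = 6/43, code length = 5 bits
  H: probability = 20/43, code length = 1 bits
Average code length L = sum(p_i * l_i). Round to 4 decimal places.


Weighted contributions p_i * l_i:
  D: (17/43) * 4 = 68/43
  B: (6/43) * 5 = 30/43
  H: (20/43) * 1 = 20/43
Sum = (68 + 30 + 20)/43 = 118/43

L = 118/43 = 2.7442 bits/symbol


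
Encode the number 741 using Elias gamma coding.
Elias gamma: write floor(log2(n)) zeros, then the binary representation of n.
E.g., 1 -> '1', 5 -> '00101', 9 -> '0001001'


num_bits = floor(log2(741)) + 1 = 10
leading_zeros = num_bits - 1 = 9
binary(741) = 1011100101

Elias gamma(741) = '000000000' + '1011100101' = 0000000001011100101 (19 bits)


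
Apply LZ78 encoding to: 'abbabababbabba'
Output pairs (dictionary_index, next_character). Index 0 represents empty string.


LZ78 encoding steps:
Dictionary: {0: ''}
Step 1: w='' (idx 0), next='a' -> output (0, 'a'), add 'a' as idx 1
Step 2: w='' (idx 0), next='b' -> output (0, 'b'), add 'b' as idx 2
Step 3: w='b' (idx 2), next='a' -> output (2, 'a'), add 'ba' as idx 3
Step 4: w='ba' (idx 3), next='b' -> output (3, 'b'), add 'bab' as idx 4
Step 5: w='a' (idx 1), next='b' -> output (1, 'b'), add 'ab' as idx 5
Step 6: w='bab' (idx 4), next='b' -> output (4, 'b'), add 'babb' as idx 6
Step 7: w='a' (idx 1), end of input -> output (1, '')


Encoded: [(0, 'a'), (0, 'b'), (2, 'a'), (3, 'b'), (1, 'b'), (4, 'b'), (1, '')]


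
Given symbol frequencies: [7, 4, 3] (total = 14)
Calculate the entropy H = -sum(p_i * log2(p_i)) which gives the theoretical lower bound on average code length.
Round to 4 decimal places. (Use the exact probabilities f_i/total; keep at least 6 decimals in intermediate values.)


Per-symbol terms -p_i * log2(p_i) with p_i = f_i/14:
  p = 7/14 = 0.500000: log2(p) = -1.000000, -p*log2(p) = 0.500000
  p = 4/14 = 0.285714: log2(p) = -1.807355, -p*log2(p) = 0.516387
  p = 3/14 = 0.214286: log2(p) = -2.222392, -p*log2(p) = 0.476227
H = 0.500000 + 0.516387 + 0.476227 = 1.492614

H = 1.4926 bits/symbol


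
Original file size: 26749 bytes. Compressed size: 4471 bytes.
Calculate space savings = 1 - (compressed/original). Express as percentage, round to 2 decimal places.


ratio = compressed/original = 4471/26749 = 0.167146
savings = 1 - ratio = 1 - 0.167146 = 0.832854
as a percentage: 0.832854 * 100 = 83.29%

Space savings = 1 - 4471/26749 = 83.29%


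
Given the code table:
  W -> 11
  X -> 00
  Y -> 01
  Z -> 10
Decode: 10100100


Decoding:
10 -> Z
10 -> Z
01 -> Y
00 -> X


Result: ZZYX


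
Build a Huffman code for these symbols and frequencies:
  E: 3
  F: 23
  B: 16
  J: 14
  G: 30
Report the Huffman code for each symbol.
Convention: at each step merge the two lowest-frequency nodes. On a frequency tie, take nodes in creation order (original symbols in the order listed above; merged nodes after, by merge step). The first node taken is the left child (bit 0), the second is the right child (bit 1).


Huffman tree construction:
Step 1: Merge E(3) + J(14) = 17
Step 2: Merge B(16) + (E+J)(17) = 33
Step 3: Merge F(23) + G(30) = 53
Step 4: Merge (B+(E+J))(33) + (F+G)(53) = 86
Read each symbol's code off the tree from the root (left child = 0, right child = 1).

Codes:
  E: 010 (length 3)
  F: 10 (length 2)
  B: 00 (length 2)
  J: 011 (length 3)
  G: 11 (length 2)
Average code length: 189/86 = 2.1977 bits/symbol


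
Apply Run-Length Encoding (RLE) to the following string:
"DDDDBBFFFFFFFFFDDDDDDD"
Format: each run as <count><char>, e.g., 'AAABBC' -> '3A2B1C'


Scanning runs left to right:
  i=0: run of 'D' x 4 -> '4D'
  i=4: run of 'B' x 2 -> '2B'
  i=6: run of 'F' x 9 -> '9F'
  i=15: run of 'D' x 7 -> '7D'

RLE = 4D2B9F7D


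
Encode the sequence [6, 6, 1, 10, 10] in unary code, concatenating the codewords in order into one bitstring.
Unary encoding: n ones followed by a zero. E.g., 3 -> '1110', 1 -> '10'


Encode each number as n ones followed by a terminating 0:
  6 -> 1111110 (7 bits)
  6 -> 1111110 (7 bits)
  1 -> 10 (2 bits)
  10 -> 11111111110 (11 bits)
  10 -> 11111111110 (11 bits)
Total length = 7 + 7 + 2 + 11 + 11 = 38 bits.

Unary([6, 6, 1, 10, 10]) = 11111101111110101111111111011111111110 (38 bits)


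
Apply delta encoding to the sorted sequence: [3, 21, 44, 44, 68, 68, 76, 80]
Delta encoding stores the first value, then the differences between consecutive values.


First value: 3
Deltas:
  21 - 3 = 18
  44 - 21 = 23
  44 - 44 = 0
  68 - 44 = 24
  68 - 68 = 0
  76 - 68 = 8
  80 - 76 = 4


Delta encoded: [3, 18, 23, 0, 24, 0, 8, 4]


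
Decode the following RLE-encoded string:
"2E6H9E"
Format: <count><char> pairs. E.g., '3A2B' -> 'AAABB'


Expanding each <count><char> pair:
  2E -> 'EE'
  6H -> 'HHHHHH'
  9E -> 'EEEEEEEEE'

Decoded = EEHHHHHHEEEEEEEEE


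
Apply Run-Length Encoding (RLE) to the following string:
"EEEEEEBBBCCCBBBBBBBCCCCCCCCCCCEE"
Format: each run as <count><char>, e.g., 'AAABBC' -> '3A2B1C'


Scanning runs left to right:
  i=0: run of 'E' x 6 -> '6E'
  i=6: run of 'B' x 3 -> '3B'
  i=9: run of 'C' x 3 -> '3C'
  i=12: run of 'B' x 7 -> '7B'
  i=19: run of 'C' x 11 -> '11C'
  i=30: run of 'E' x 2 -> '2E'

RLE = 6E3B3C7B11C2E


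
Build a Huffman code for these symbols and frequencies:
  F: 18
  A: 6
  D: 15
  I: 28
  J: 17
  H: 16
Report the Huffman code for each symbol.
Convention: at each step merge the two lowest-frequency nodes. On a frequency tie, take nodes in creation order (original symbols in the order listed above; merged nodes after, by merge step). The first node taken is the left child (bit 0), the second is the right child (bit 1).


Huffman tree construction:
Step 1: Merge A(6) + D(15) = 21
Step 2: Merge H(16) + J(17) = 33
Step 3: Merge F(18) + (A+D)(21) = 39
Step 4: Merge I(28) + (H+J)(33) = 61
Step 5: Merge (F+(A+D))(39) + (I+(H+J))(61) = 100
Read each symbol's code off the tree from the root (left child = 0, right child = 1).

Codes:
  F: 00 (length 2)
  A: 010 (length 3)
  D: 011 (length 3)
  I: 10 (length 2)
  J: 111 (length 3)
  H: 110 (length 3)
Average code length: 254/100 = 2.5400 bits/symbol


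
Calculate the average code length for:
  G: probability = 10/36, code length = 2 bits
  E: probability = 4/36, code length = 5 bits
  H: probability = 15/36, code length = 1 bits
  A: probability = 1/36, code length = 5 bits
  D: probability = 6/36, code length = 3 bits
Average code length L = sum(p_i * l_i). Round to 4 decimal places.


Weighted contributions p_i * l_i:
  G: (10/36) * 2 = 20/36
  E: (4/36) * 5 = 20/36
  H: (15/36) * 1 = 15/36
  A: (1/36) * 5 = 5/36
  D: (6/36) * 3 = 18/36
Sum = (20 + 20 + 15 + 5 + 18)/36 = 78/36

L = 78/36 = 2.1667 bits/symbol


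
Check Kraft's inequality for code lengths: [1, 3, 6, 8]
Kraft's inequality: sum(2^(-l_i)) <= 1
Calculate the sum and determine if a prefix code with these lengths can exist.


Sum = 2^(-1) + 2^(-3) + 2^(-6) + 2^(-8)
    = 0.5 + 0.125 + 0.015625 + 0.00390625
    = 165/256 = 0.64453125
Since 0.64453125 <= 1, Kraft's inequality IS satisfied.
A prefix code with these lengths CAN exist.

Kraft sum = 0.64453125. Satisfied.


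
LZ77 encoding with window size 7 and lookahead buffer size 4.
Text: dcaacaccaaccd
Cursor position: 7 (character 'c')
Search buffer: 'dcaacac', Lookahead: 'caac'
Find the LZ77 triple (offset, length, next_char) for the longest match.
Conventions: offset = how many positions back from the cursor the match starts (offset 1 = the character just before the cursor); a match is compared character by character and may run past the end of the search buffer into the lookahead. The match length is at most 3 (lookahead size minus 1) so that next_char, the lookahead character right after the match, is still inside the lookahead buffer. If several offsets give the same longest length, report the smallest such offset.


Try each offset into the search buffer:
  offset=1 (pos 6, char 'c'): match length 1
  offset=2 (pos 5, char 'a'): match length 0
  offset=3 (pos 4, char 'c'): match length 2
  offset=4 (pos 3, char 'a'): match length 0
  offset=5 (pos 2, char 'a'): match length 0
  offset=6 (pos 1, char 'c'): match length 3
  offset=7 (pos 0, char 'd'): match length 0
Longest match has length 3 at offset 6.
next_char = character at position 7 + 3 = 10 -> 'c'

Best match: offset=6, length=3 (matching 'caa' starting at position 1)
LZ77 triple: (6, 3, 'c')


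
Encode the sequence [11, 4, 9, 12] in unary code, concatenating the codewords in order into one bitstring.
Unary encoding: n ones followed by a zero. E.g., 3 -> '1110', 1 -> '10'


Encode each number as n ones followed by a terminating 0:
  11 -> 111111111110 (12 bits)
  4 -> 11110 (5 bits)
  9 -> 1111111110 (10 bits)
  12 -> 1111111111110 (13 bits)
Total length = 12 + 5 + 10 + 13 = 40 bits.

Unary([11, 4, 9, 12]) = 1111111111101111011111111101111111111110 (40 bits)


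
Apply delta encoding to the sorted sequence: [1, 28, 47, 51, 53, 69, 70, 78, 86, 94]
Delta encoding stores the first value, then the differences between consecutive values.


First value: 1
Deltas:
  28 - 1 = 27
  47 - 28 = 19
  51 - 47 = 4
  53 - 51 = 2
  69 - 53 = 16
  70 - 69 = 1
  78 - 70 = 8
  86 - 78 = 8
  94 - 86 = 8


Delta encoded: [1, 27, 19, 4, 2, 16, 1, 8, 8, 8]


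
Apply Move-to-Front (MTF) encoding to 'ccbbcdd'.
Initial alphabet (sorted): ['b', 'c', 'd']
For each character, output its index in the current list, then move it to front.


MTF encoding:
'c': index 1 in ['b', 'c', 'd'] -> ['c', 'b', 'd']
'c': index 0 in ['c', 'b', 'd'] -> ['c', 'b', 'd']
'b': index 1 in ['c', 'b', 'd'] -> ['b', 'c', 'd']
'b': index 0 in ['b', 'c', 'd'] -> ['b', 'c', 'd']
'c': index 1 in ['b', 'c', 'd'] -> ['c', 'b', 'd']
'd': index 2 in ['c', 'b', 'd'] -> ['d', 'c', 'b']
'd': index 0 in ['d', 'c', 'b'] -> ['d', 'c', 'b']


Output: [1, 0, 1, 0, 1, 2, 0]


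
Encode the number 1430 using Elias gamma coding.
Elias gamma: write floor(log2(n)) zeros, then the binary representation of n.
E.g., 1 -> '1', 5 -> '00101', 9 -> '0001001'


num_bits = floor(log2(1430)) + 1 = 11
leading_zeros = num_bits - 1 = 10
binary(1430) = 10110010110

Elias gamma(1430) = '0000000000' + '10110010110' = 000000000010110010110 (21 bits)


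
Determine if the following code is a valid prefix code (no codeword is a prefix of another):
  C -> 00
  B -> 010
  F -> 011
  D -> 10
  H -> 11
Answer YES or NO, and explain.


Checking each pair (does one codeword prefix another?):
  C='00' vs B='010': no prefix
  C='00' vs F='011': no prefix
  C='00' vs D='10': no prefix
  C='00' vs H='11': no prefix
  B='010' vs C='00': no prefix
  B='010' vs F='011': no prefix
  B='010' vs D='10': no prefix
  B='010' vs H='11': no prefix
  F='011' vs C='00': no prefix
  F='011' vs B='010': no prefix
  F='011' vs D='10': no prefix
  F='011' vs H='11': no prefix
  D='10' vs C='00': no prefix
  D='10' vs B='010': no prefix
  D='10' vs F='011': no prefix
  D='10' vs H='11': no prefix
  H='11' vs C='00': no prefix
  H='11' vs B='010': no prefix
  H='11' vs F='011': no prefix
  H='11' vs D='10': no prefix
No violation found over all pairs.

YES -- this is a valid prefix code. No codeword is a prefix of any other codeword.


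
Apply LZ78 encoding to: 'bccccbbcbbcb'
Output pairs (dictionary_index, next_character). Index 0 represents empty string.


LZ78 encoding steps:
Dictionary: {0: ''}
Step 1: w='' (idx 0), next='b' -> output (0, 'b'), add 'b' as idx 1
Step 2: w='' (idx 0), next='c' -> output (0, 'c'), add 'c' as idx 2
Step 3: w='c' (idx 2), next='c' -> output (2, 'c'), add 'cc' as idx 3
Step 4: w='c' (idx 2), next='b' -> output (2, 'b'), add 'cb' as idx 4
Step 5: w='b' (idx 1), next='c' -> output (1, 'c'), add 'bc' as idx 5
Step 6: w='b' (idx 1), next='b' -> output (1, 'b'), add 'bb' as idx 6
Step 7: w='cb' (idx 4), end of input -> output (4, '')


Encoded: [(0, 'b'), (0, 'c'), (2, 'c'), (2, 'b'), (1, 'c'), (1, 'b'), (4, '')]


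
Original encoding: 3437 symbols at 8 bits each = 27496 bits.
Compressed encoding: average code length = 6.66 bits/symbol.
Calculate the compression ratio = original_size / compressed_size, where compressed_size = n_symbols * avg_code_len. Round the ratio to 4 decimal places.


original_size = n_symbols * orig_bits = 3437 * 8 = 27496 bits
compressed_size = n_symbols * avg_code_len = 3437 * 6.66 = 22890.42 bits
ratio = original_size / compressed_size = 27496 / 22890.42 = 1.2012

Compression ratio = 1.2012


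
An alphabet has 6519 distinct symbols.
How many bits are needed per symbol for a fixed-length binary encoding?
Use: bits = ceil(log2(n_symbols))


log2(6519) = 12.6704
Bracket: 2^12 = 4096 < 6519 <= 2^13 = 8192
So ceil(log2(6519)) = 13

bits = ceil(log2(6519)) = ceil(12.6704) = 13 bits


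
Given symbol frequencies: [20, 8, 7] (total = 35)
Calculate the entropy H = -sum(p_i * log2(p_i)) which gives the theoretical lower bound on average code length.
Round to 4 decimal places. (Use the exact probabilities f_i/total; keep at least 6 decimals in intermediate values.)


Per-symbol terms -p_i * log2(p_i) with p_i = f_i/35:
  p = 20/35 = 0.571429: log2(p) = -0.807355, -p*log2(p) = 0.461346
  p = 8/35 = 0.228571: log2(p) = -2.129283, -p*log2(p) = 0.486693
  p = 7/35 = 0.200000: log2(p) = -2.321928, -p*log2(p) = 0.464386
H = 0.461346 + 0.486693 + 0.464386 = 1.412425

H = 1.4124 bits/symbol


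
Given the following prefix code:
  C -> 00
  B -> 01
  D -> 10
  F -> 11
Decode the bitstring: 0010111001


Decoding step by step:
Bits 00 -> C
Bits 10 -> D
Bits 11 -> F
Bits 10 -> D
Bits 01 -> B


Decoded message: CDFDB


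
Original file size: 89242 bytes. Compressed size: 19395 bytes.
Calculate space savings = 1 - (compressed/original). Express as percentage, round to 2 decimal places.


ratio = compressed/original = 19395/89242 = 0.21733
savings = 1 - ratio = 1 - 0.21733 = 0.78267
as a percentage: 0.78267 * 100 = 78.27%

Space savings = 1 - 19395/89242 = 78.27%


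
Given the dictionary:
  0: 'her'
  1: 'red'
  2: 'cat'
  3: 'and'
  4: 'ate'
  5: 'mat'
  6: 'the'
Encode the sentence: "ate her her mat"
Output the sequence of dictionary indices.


Look up each word in the dictionary:
  'ate' -> 4
  'her' -> 0
  'her' -> 0
  'mat' -> 5

Encoded: [4, 0, 0, 5]


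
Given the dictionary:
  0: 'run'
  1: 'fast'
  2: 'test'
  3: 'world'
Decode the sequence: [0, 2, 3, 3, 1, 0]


Look up each index in the dictionary:
  0 -> 'run'
  2 -> 'test'
  3 -> 'world'
  3 -> 'world'
  1 -> 'fast'
  0 -> 'run'

Decoded: "run test world world fast run"


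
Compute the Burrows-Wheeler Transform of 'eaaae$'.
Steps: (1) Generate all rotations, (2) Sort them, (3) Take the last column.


Rotations (sorted):
  0: $eaaae -> last char: e
  1: aaae$e -> last char: e
  2: aae$ea -> last char: a
  3: ae$eaa -> last char: a
  4: e$eaaa -> last char: a
  5: eaaae$ -> last char: $


BWT = eeaaa$


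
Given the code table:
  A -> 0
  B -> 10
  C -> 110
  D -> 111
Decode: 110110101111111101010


Decoding:
110 -> C
110 -> C
10 -> B
111 -> D
111 -> D
110 -> C
10 -> B
10 -> B


Result: CCBDDCBB


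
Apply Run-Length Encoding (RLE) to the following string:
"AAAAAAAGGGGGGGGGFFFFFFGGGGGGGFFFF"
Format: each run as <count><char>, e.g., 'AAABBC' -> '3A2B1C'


Scanning runs left to right:
  i=0: run of 'A' x 7 -> '7A'
  i=7: run of 'G' x 9 -> '9G'
  i=16: run of 'F' x 6 -> '6F'
  i=22: run of 'G' x 7 -> '7G'
  i=29: run of 'F' x 4 -> '4F'

RLE = 7A9G6F7G4F


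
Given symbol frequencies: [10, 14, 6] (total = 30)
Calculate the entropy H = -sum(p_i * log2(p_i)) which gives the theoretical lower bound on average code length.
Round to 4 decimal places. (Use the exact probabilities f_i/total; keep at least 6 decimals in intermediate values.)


Per-symbol terms -p_i * log2(p_i) with p_i = f_i/30:
  p = 10/30 = 0.333333: log2(p) = -1.584963, -p*log2(p) = 0.528321
  p = 14/30 = 0.466667: log2(p) = -1.099536, -p*log2(p) = 0.513117
  p = 6/30 = 0.200000: log2(p) = -2.321928, -p*log2(p) = 0.464386
H = 0.528321 + 0.513117 + 0.464386 = 1.505824

H = 1.5058 bits/symbol


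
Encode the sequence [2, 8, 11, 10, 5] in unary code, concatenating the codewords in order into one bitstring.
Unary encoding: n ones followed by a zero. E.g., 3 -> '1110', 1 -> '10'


Encode each number as n ones followed by a terminating 0:
  2 -> 110 (3 bits)
  8 -> 111111110 (9 bits)
  11 -> 111111111110 (12 bits)
  10 -> 11111111110 (11 bits)
  5 -> 111110 (6 bits)
Total length = 3 + 9 + 12 + 11 + 6 = 41 bits.

Unary([2, 8, 11, 10, 5]) = 11011111111011111111111011111111110111110 (41 bits)


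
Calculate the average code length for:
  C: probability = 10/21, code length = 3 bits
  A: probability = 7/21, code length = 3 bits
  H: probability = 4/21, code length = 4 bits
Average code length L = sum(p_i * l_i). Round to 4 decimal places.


Weighted contributions p_i * l_i:
  C: (10/21) * 3 = 30/21
  A: (7/21) * 3 = 21/21
  H: (4/21) * 4 = 16/21
Sum = (30 + 21 + 16)/21 = 67/21

L = 67/21 = 3.1905 bits/symbol


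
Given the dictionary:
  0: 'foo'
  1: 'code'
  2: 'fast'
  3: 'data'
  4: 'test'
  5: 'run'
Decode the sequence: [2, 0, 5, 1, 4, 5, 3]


Look up each index in the dictionary:
  2 -> 'fast'
  0 -> 'foo'
  5 -> 'run'
  1 -> 'code'
  4 -> 'test'
  5 -> 'run'
  3 -> 'data'

Decoded: "fast foo run code test run data"


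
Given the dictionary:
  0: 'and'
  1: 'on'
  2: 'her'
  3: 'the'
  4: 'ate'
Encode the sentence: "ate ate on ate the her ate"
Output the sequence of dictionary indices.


Look up each word in the dictionary:
  'ate' -> 4
  'ate' -> 4
  'on' -> 1
  'ate' -> 4
  'the' -> 3
  'her' -> 2
  'ate' -> 4

Encoded: [4, 4, 1, 4, 3, 2, 4]


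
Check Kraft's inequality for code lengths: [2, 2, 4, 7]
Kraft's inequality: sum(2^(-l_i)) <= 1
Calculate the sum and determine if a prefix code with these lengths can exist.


Sum = 2^(-2) + 2^(-2) + 2^(-4) + 2^(-7)
    = 0.25 + 0.25 + 0.0625 + 0.0078125
    = 73/128 = 0.5703125
Since 0.5703125 <= 1, Kraft's inequality IS satisfied.
A prefix code with these lengths CAN exist.

Kraft sum = 0.5703125. Satisfied.


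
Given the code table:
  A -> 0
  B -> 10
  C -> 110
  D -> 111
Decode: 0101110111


Decoding:
0 -> A
10 -> B
111 -> D
0 -> A
111 -> D


Result: ABDAD


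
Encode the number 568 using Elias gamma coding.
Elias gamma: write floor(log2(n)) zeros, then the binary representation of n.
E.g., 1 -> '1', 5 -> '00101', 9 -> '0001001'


num_bits = floor(log2(568)) + 1 = 10
leading_zeros = num_bits - 1 = 9
binary(568) = 1000111000

Elias gamma(568) = '000000000' + '1000111000' = 0000000001000111000 (19 bits)


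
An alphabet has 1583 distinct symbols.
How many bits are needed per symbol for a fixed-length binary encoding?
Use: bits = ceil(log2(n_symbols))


log2(1583) = 10.6284
Bracket: 2^10 = 1024 < 1583 <= 2^11 = 2048
So ceil(log2(1583)) = 11

bits = ceil(log2(1583)) = ceil(10.6284) = 11 bits


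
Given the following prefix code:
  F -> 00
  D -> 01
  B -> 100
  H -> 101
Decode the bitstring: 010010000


Decoding step by step:
Bits 01 -> D
Bits 00 -> F
Bits 100 -> B
Bits 00 -> F


Decoded message: DFBF


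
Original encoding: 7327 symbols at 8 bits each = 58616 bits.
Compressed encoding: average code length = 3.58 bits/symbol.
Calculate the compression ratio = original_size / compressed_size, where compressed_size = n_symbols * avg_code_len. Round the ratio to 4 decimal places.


original_size = n_symbols * orig_bits = 7327 * 8 = 58616 bits
compressed_size = n_symbols * avg_code_len = 7327 * 3.58 = 26230.66 bits
ratio = original_size / compressed_size = 58616 / 26230.66 = 2.2346

Compression ratio = 2.2346


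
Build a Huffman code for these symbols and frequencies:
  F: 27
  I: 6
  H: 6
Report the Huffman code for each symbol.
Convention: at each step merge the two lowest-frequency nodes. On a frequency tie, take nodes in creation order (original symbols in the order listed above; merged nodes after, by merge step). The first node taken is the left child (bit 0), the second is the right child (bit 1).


Huffman tree construction:
Step 1: Merge I(6) + H(6) = 12
Step 2: Merge (I+H)(12) + F(27) = 39
Read each symbol's code off the tree from the root (left child = 0, right child = 1).

Codes:
  F: 1 (length 1)
  I: 00 (length 2)
  H: 01 (length 2)
Average code length: 51/39 = 1.3077 bits/symbol


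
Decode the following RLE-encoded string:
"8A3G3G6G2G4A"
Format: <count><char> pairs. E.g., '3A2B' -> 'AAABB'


Expanding each <count><char> pair:
  8A -> 'AAAAAAAA'
  3G -> 'GGG'
  3G -> 'GGG'
  6G -> 'GGGGGG'
  2G -> 'GG'
  4A -> 'AAAA'

Decoded = AAAAAAAAGGGGGGGGGGGGGGAAAA


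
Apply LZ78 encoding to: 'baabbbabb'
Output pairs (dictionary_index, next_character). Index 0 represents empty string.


LZ78 encoding steps:
Dictionary: {0: ''}
Step 1: w='' (idx 0), next='b' -> output (0, 'b'), add 'b' as idx 1
Step 2: w='' (idx 0), next='a' -> output (0, 'a'), add 'a' as idx 2
Step 3: w='a' (idx 2), next='b' -> output (2, 'b'), add 'ab' as idx 3
Step 4: w='b' (idx 1), next='b' -> output (1, 'b'), add 'bb' as idx 4
Step 5: w='ab' (idx 3), next='b' -> output (3, 'b'), add 'abb' as idx 5


Encoded: [(0, 'b'), (0, 'a'), (2, 'b'), (1, 'b'), (3, 'b')]


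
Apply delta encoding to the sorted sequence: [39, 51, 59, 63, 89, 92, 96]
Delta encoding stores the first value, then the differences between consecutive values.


First value: 39
Deltas:
  51 - 39 = 12
  59 - 51 = 8
  63 - 59 = 4
  89 - 63 = 26
  92 - 89 = 3
  96 - 92 = 4


Delta encoded: [39, 12, 8, 4, 26, 3, 4]


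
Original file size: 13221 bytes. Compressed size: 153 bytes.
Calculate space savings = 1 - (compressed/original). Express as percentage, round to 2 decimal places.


ratio = compressed/original = 153/13221 = 0.011572
savings = 1 - ratio = 1 - 0.011572 = 0.988428
as a percentage: 0.988428 * 100 = 98.84%

Space savings = 1 - 153/13221 = 98.84%


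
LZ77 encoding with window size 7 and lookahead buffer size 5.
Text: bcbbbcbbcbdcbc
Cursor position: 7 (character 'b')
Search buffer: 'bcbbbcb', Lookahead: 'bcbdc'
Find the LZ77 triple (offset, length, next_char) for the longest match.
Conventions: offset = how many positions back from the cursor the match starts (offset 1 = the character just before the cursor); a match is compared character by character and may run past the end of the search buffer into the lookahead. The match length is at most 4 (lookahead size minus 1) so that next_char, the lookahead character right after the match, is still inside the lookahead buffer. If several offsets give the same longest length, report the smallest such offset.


Try each offset into the search buffer:
  offset=1 (pos 6, char 'b'): match length 1
  offset=2 (pos 5, char 'c'): match length 0
  offset=3 (pos 4, char 'b'): match length 3
  offset=4 (pos 3, char 'b'): match length 1
  offset=5 (pos 2, char 'b'): match length 1
  offset=6 (pos 1, char 'c'): match length 0
  offset=7 (pos 0, char 'b'): match length 3
Longest match has length 3, found at offsets 3, 7; take the smallest, offset 3.
next_char = character at position 7 + 3 = 10 -> 'd'

Best match: offset=3, length=3 (matching 'bcb' starting at position 4)
LZ77 triple: (3, 3, 'd')


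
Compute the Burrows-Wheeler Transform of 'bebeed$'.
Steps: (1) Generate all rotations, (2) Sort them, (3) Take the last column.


Rotations (sorted):
  0: $bebeed -> last char: d
  1: bebeed$ -> last char: $
  2: beed$be -> last char: e
  3: d$bebee -> last char: e
  4: ebeed$b -> last char: b
  5: ed$bebe -> last char: e
  6: eed$beb -> last char: b


BWT = d$eebeb


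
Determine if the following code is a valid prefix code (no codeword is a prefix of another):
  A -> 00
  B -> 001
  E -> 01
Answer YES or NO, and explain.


Checking each pair (does one codeword prefix another?):
  A='00' vs B='001': prefix -- VIOLATION

NO -- this is NOT a valid prefix code. A (00) is a prefix of B (001).


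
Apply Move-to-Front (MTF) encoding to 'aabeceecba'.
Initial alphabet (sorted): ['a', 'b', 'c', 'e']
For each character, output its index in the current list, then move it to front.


MTF encoding:
'a': index 0 in ['a', 'b', 'c', 'e'] -> ['a', 'b', 'c', 'e']
'a': index 0 in ['a', 'b', 'c', 'e'] -> ['a', 'b', 'c', 'e']
'b': index 1 in ['a', 'b', 'c', 'e'] -> ['b', 'a', 'c', 'e']
'e': index 3 in ['b', 'a', 'c', 'e'] -> ['e', 'b', 'a', 'c']
'c': index 3 in ['e', 'b', 'a', 'c'] -> ['c', 'e', 'b', 'a']
'e': index 1 in ['c', 'e', 'b', 'a'] -> ['e', 'c', 'b', 'a']
'e': index 0 in ['e', 'c', 'b', 'a'] -> ['e', 'c', 'b', 'a']
'c': index 1 in ['e', 'c', 'b', 'a'] -> ['c', 'e', 'b', 'a']
'b': index 2 in ['c', 'e', 'b', 'a'] -> ['b', 'c', 'e', 'a']
'a': index 3 in ['b', 'c', 'e', 'a'] -> ['a', 'b', 'c', 'e']


Output: [0, 0, 1, 3, 3, 1, 0, 1, 2, 3]


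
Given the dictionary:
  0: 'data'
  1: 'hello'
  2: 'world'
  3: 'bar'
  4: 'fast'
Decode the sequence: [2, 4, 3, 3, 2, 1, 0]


Look up each index in the dictionary:
  2 -> 'world'
  4 -> 'fast'
  3 -> 'bar'
  3 -> 'bar'
  2 -> 'world'
  1 -> 'hello'
  0 -> 'data'

Decoded: "world fast bar bar world hello data"


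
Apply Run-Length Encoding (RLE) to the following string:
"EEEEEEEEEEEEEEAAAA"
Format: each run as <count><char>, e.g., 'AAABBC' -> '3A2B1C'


Scanning runs left to right:
  i=0: run of 'E' x 14 -> '14E'
  i=14: run of 'A' x 4 -> '4A'

RLE = 14E4A


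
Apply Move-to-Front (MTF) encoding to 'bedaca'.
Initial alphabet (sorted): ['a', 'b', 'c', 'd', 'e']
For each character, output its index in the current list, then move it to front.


MTF encoding:
'b': index 1 in ['a', 'b', 'c', 'd', 'e'] -> ['b', 'a', 'c', 'd', 'e']
'e': index 4 in ['b', 'a', 'c', 'd', 'e'] -> ['e', 'b', 'a', 'c', 'd']
'd': index 4 in ['e', 'b', 'a', 'c', 'd'] -> ['d', 'e', 'b', 'a', 'c']
'a': index 3 in ['d', 'e', 'b', 'a', 'c'] -> ['a', 'd', 'e', 'b', 'c']
'c': index 4 in ['a', 'd', 'e', 'b', 'c'] -> ['c', 'a', 'd', 'e', 'b']
'a': index 1 in ['c', 'a', 'd', 'e', 'b'] -> ['a', 'c', 'd', 'e', 'b']


Output: [1, 4, 4, 3, 4, 1]


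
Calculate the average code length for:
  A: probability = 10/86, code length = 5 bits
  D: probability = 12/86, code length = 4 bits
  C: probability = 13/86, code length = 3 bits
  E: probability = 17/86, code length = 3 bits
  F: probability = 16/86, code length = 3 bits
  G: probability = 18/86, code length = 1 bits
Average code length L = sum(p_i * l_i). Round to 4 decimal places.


Weighted contributions p_i * l_i:
  A: (10/86) * 5 = 50/86
  D: (12/86) * 4 = 48/86
  C: (13/86) * 3 = 39/86
  E: (17/86) * 3 = 51/86
  F: (16/86) * 3 = 48/86
  G: (18/86) * 1 = 18/86
Sum = (50 + 48 + 39 + 51 + 48 + 18)/86 = 254/86

L = 254/86 = 2.9535 bits/symbol
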